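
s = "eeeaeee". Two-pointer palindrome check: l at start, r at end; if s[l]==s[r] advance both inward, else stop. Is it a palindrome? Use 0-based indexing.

[0,6] 'e'=='e' → l++,r--
[1,5] 'e'=='e' → l++,r--
[2,4] 'e'=='e' → l++,r--

palindrome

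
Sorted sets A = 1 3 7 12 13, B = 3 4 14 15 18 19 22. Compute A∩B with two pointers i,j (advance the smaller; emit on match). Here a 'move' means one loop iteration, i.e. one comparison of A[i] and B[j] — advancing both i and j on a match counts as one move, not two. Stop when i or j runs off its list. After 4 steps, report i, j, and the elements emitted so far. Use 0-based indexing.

i=0 j=0: 1<3, i++
i=1 j=0: 3==3 emit, i++,j++
i=2 j=1: 7>4, j++
i=2 j=2: 7<14, i++

i=3, j=2, emitted=[3]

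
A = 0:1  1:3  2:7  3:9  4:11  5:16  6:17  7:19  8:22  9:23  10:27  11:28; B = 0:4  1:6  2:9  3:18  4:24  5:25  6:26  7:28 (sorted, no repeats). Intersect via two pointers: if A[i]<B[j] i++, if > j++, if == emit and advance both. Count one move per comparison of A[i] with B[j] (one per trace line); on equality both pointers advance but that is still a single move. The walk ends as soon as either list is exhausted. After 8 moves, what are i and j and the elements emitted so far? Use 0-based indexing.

[i=0,j=0] 1<4 → i++
[i=1,j=0] 3<4 → i++
[i=2,j=0] 7>4 → j++
[i=2,j=1] 7>6 → j++
[i=2,j=2] 7<9 → i++
[i=3,j=2] 9==9 emit → i++,j++
[i=4,j=3] 11<18 → i++
[i=5,j=3] 16<18 → i++

i=6, j=3, emitted=[9]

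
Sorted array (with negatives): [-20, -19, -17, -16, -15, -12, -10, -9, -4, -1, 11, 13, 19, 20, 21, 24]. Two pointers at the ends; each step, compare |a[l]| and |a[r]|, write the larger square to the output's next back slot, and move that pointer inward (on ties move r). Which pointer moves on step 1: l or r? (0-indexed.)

l=0 r=15: |-20|<=|24| out[15]=576, r--

r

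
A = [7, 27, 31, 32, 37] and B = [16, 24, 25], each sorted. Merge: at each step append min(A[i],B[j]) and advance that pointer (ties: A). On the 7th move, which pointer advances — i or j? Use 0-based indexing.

[i=0,j=0] A[i]=7<=B[j]=16 take 7 → i++
[i=1,j=0] A[i]=27>B[j]=16 take 16 → j++
[i=1,j=1] A[i]=27>B[j]=24 take 24 → j++
[i=1,j=2] A[i]=27>B[j]=25 take 25 → j++
[i=1,j=3] B done, take A[i]=27 → i++
[i=2,j=3] B done, take A[i]=31 → i++
[i=3,j=3] B done, take A[i]=32 → i++

i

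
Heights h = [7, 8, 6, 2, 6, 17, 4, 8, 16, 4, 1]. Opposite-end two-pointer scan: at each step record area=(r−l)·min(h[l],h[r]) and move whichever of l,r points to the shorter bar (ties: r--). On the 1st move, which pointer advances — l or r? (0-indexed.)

l=0 r=10: min(7,1)*10=10 best=10 *, r--

r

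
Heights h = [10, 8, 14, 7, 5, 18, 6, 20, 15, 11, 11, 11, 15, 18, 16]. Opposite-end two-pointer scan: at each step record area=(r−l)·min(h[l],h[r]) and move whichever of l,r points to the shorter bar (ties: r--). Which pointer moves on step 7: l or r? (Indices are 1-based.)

[1,15] min(10,16)*14=140 best=140 * → l++
[2,15] min(8,16)*13=104 best=140 → l++
[3,15] min(14,16)*12=168 best=168 * → l++
[4,15] min(7,16)*11=77 best=168 → l++
[5,15] min(5,16)*10=50 best=168 → l++
[6,15] min(18,16)*9=144 best=168 → r--
[6,14] min(18,18)*8=144 best=168 → r--

r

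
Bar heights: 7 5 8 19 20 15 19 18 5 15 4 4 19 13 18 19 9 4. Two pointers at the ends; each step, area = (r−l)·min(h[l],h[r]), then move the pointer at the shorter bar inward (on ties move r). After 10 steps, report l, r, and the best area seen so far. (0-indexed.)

l=0 r=17: min(7,4)*17=68 best=68 *, r--
l=0 r=16: min(7,9)*16=112 best=112 *, l++
l=1 r=16: min(5,9)*15=75 best=112, l++
l=2 r=16: min(8,9)*14=112 best=112, l++
l=3 r=16: min(19,9)*13=117 best=117 *, r--
l=3 r=15: min(19,19)*12=228 best=228 *, r--
l=3 r=14: min(19,18)*11=198 best=228, r--
l=3 r=13: min(19,13)*10=130 best=228, r--
l=3 r=12: min(19,19)*9=171 best=228, r--
l=3 r=11: min(19,4)*8=32 best=228, r--

l=3, r=10, best area=228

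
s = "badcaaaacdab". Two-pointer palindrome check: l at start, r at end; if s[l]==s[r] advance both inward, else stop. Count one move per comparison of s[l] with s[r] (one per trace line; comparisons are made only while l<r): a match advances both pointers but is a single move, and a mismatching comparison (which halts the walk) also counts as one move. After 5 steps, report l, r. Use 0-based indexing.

l=5, r=6

l=0 r=11: 'b'=='b', l++,r--
l=1 r=10: 'a'=='a', l++,r--
l=2 r=9: 'd'=='d', l++,r--
l=3 r=8: 'c'=='c', l++,r--
l=4 r=7: 'a'=='a', l++,r--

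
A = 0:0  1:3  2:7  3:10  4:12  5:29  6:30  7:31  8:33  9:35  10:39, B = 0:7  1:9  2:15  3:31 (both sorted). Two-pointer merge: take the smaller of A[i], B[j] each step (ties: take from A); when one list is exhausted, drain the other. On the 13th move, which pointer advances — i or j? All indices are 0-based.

[i=0,j=0] A[i]=0<=B[j]=7 take 0 → i++
[i=1,j=0] A[i]=3<=B[j]=7 take 3 → i++
[i=2,j=0] A[i]=7<=B[j]=7 take 7 → i++
[i=3,j=0] A[i]=10>B[j]=7 take 7 → j++
[i=3,j=1] A[i]=10>B[j]=9 take 9 → j++
[i=3,j=2] A[i]=10<=B[j]=15 take 10 → i++
[i=4,j=2] A[i]=12<=B[j]=15 take 12 → i++
[i=5,j=2] A[i]=29>B[j]=15 take 15 → j++
[i=5,j=3] A[i]=29<=B[j]=31 take 29 → i++
[i=6,j=3] A[i]=30<=B[j]=31 take 30 → i++
[i=7,j=3] A[i]=31<=B[j]=31 take 31 → i++
[i=8,j=3] A[i]=33>B[j]=31 take 31 → j++
[i=8,j=4] B done, take A[i]=33 → i++

i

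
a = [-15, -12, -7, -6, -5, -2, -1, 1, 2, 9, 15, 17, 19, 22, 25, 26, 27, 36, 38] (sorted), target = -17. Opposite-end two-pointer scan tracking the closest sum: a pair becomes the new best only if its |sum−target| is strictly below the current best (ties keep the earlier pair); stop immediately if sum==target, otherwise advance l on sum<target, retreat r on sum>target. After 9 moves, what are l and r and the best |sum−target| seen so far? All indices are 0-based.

l=0, r=9, best |Δ|=17

[0,18] -15+38=23 d=40 * → r--
[0,17] -15+36=21 d=38 * → r--
[0,16] -15+27=12 d=29 * → r--
[0,15] -15+26=11 d=28 * → r--
[0,14] -15+25=10 d=27 * → r--
[0,13] -15+22=7 d=24 * → r--
[0,12] -15+19=4 d=21 * → r--
[0,11] -15+17=2 d=19 * → r--
[0,10] -15+15=0 d=17 * → r--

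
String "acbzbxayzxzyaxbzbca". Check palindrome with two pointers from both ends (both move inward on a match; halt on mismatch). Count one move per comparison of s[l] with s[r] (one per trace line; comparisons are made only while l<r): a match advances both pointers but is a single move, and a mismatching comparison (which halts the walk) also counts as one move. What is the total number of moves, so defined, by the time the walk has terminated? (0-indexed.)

9 moves

[0,18] 'a'=='a' → l++,r--
[1,17] 'c'=='c' → l++,r--
[2,16] 'b'=='b' → l++,r--
[3,15] 'z'=='z' → l++,r--
[4,14] 'b'=='b' → l++,r--
[5,13] 'x'=='x' → l++,r--
[6,12] 'a'=='a' → l++,r--
[7,11] 'y'=='y' → l++,r--
[8,10] 'z'=='z' → l++,r--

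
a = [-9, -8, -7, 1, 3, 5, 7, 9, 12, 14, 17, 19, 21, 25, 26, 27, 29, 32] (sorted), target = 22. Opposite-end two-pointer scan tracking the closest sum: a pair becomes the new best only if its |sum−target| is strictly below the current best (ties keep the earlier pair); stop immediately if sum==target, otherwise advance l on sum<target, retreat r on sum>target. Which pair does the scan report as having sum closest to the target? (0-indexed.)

pair (-7, 29) with sum 22 (|Δ|=0)

l=0 r=17: -9+32=23 d=1 *, r--
l=0 r=16: -9+29=20 d=2, l++
l=1 r=16: -8+29=21 d=1, l++
l=2 r=16: -7+29=22 d=0 *, stop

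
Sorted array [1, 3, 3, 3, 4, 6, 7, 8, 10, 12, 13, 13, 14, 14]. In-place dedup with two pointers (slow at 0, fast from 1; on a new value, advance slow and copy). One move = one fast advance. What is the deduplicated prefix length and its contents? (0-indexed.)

(s=0,f=1) a[fast]=3≠a[slow]=1 write a[1]=3 → slow++,fast++
(s=1,f=2) a[fast]=3=a[slow] dup → fast++
(s=1,f=3) a[fast]=3=a[slow] dup → fast++
(s=1,f=4) a[fast]=4≠a[slow]=3 write a[2]=4 → slow++,fast++
(s=2,f=5) a[fast]=6≠a[slow]=4 write a[3]=6 → slow++,fast++
(s=3,f=6) a[fast]=7≠a[slow]=6 write a[4]=7 → slow++,fast++
(s=4,f=7) a[fast]=8≠a[slow]=7 write a[5]=8 → slow++,fast++
(s=5,f=8) a[fast]=10≠a[slow]=8 write a[6]=10 → slow++,fast++
(s=6,f=9) a[fast]=12≠a[slow]=10 write a[7]=12 → slow++,fast++
(s=7,f=10) a[fast]=13≠a[slow]=12 write a[8]=13 → slow++,fast++
(s=8,f=11) a[fast]=13=a[slow] dup → fast++
(s=8,f=12) a[fast]=14≠a[slow]=13 write a[9]=14 → slow++,fast++
(s=9,f=13) a[fast]=14=a[slow] dup → fast++

length 10; prefix = [1, 3, 4, 6, 7, 8, 10, 12, 13, 14]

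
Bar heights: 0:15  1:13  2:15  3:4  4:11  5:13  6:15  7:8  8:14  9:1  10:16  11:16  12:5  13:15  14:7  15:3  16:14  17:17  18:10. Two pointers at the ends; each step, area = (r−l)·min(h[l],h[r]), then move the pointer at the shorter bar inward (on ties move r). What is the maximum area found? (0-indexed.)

l=0 r=18: min(15,10)*18=180 best=180 *, r--
l=0 r=17: min(15,17)*17=255 best=255 *, l++
l=1 r=17: min(13,17)*16=208 best=255, l++
l=2 r=17: min(15,17)*15=225 best=255, l++
l=3 r=17: min(4,17)*14=56 best=255, l++
l=4 r=17: min(11,17)*13=143 best=255, l++
l=5 r=17: min(13,17)*12=156 best=255, l++
l=6 r=17: min(15,17)*11=165 best=255, l++
l=7 r=17: min(8,17)*10=80 best=255, l++
l=8 r=17: min(14,17)*9=126 best=255, l++
l=9 r=17: min(1,17)*8=8 best=255, l++
l=10 r=17: min(16,17)*7=112 best=255, l++
l=11 r=17: min(16,17)*6=96 best=255, l++
l=12 r=17: min(5,17)*5=25 best=255, l++
l=13 r=17: min(15,17)*4=60 best=255, l++
l=14 r=17: min(7,17)*3=21 best=255, l++
l=15 r=17: min(3,17)*2=6 best=255, l++
l=16 r=17: min(14,17)*1=14 best=255, l++

max area = 255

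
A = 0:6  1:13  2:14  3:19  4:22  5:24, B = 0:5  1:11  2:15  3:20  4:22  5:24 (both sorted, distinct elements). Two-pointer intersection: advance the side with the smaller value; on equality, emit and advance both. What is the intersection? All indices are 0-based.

i=0 j=0: 6>5, j++
i=0 j=1: 6<11, i++
i=1 j=1: 13>11, j++
i=1 j=2: 13<15, i++
i=2 j=2: 14<15, i++
i=3 j=2: 19>15, j++
i=3 j=3: 19<20, i++
i=4 j=3: 22>20, j++
i=4 j=4: 22==22 emit, i++,j++
i=5 j=5: 24==24 emit, i++,j++

intersection = [22, 24]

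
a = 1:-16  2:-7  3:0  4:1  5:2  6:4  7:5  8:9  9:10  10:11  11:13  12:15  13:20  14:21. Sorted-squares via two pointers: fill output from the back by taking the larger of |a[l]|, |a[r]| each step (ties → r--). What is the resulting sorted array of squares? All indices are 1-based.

[1,14] |-16|<=|21| out[14]=441 → r--
[1,13] |-16|<=|20| out[13]=400 → r--
[1,12] |-16|>|15| out[12]=256 → l++
[2,12] |-7|<=|15| out[11]=225 → r--
[2,11] |-7|<=|13| out[10]=169 → r--
[2,10] |-7|<=|11| out[9]=121 → r--
[2,9] |-7|<=|10| out[8]=100 → r--
[2,8] |-7|<=|9| out[7]=81 → r--
[2,7] |-7|>|5| out[6]=49 → l++
[3,7] |0|<=|5| out[5]=25 → r--
[3,6] |0|<=|4| out[4]=16 → r--
[3,5] |0|<=|2| out[3]=4 → r--
[3,4] |0|<=|1| out[2]=1 → r--
[3,3] |0|<=|0| out[1]=0 → r--

[0, 1, 4, 16, 25, 49, 81, 100, 121, 169, 225, 256, 400, 441]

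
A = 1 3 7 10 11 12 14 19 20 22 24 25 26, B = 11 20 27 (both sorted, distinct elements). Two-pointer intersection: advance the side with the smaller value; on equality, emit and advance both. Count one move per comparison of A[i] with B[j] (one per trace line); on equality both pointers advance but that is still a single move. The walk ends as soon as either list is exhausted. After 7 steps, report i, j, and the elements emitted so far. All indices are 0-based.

i=7, j=1, emitted=[11]

[i=0,j=0] 1<11 → i++
[i=1,j=0] 3<11 → i++
[i=2,j=0] 7<11 → i++
[i=3,j=0] 10<11 → i++
[i=4,j=0] 11==11 emit → i++,j++
[i=5,j=1] 12<20 → i++
[i=6,j=1] 14<20 → i++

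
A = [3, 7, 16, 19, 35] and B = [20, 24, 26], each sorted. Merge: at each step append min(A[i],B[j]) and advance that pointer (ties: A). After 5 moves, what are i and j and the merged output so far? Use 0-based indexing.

i=0 j=0: A[i]=3<=B[j]=20 take 3, i++
i=1 j=0: A[i]=7<=B[j]=20 take 7, i++
i=2 j=0: A[i]=16<=B[j]=20 take 16, i++
i=3 j=0: A[i]=19<=B[j]=20 take 19, i++
i=4 j=0: A[i]=35>B[j]=20 take 20, j++

i=4, j=1, merged so far=[3, 7, 16, 19, 20]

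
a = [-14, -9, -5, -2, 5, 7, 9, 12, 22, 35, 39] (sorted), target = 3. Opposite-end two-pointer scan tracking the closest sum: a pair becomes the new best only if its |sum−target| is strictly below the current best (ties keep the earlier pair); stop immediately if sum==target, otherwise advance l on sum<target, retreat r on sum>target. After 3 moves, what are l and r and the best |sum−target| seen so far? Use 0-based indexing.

l=0 r=10: -14+39=25 d=22 *, r--
l=0 r=9: -14+35=21 d=18 *, r--
l=0 r=8: -14+22=8 d=5 *, r--

l=0, r=7, best |Δ|=5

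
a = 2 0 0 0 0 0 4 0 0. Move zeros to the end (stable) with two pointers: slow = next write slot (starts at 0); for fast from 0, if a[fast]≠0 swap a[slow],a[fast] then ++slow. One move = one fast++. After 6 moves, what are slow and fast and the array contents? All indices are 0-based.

slow=1, fast=6, a=[2, 0, 0, 0, 0, 0, 4, 0, 0]

(s=0,f=0) a[fast]=2≠0 swap→a[0]=2 → slow++,fast++
(s=1,f=1) a[fast]=0 → fast++
(s=1,f=2) a[fast]=0 → fast++
(s=1,f=3) a[fast]=0 → fast++
(s=1,f=4) a[fast]=0 → fast++
(s=1,f=5) a[fast]=0 → fast++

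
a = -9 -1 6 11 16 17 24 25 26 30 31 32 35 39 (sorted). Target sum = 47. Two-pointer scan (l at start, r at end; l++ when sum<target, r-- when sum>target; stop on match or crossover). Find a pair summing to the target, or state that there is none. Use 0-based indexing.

[0,13] -9+39=30 <47 → l++
[1,13] -1+39=38 <47 → l++
[2,13] 6+39=45 <47 → l++
[3,13] 11+39=50 >47 → r--
[3,12] 11+35=46 <47 → l++
[4,12] 16+35=51 >47 → r--
[4,11] 16+32=48 >47 → r--
[4,10] 16+31=47 → found

(16, 31)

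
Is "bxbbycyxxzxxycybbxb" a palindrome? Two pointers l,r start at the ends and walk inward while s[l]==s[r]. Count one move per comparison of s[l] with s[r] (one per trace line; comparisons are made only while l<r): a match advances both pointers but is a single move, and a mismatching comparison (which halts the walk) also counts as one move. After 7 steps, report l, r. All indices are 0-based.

l=7, r=11

[0,18] 'b'=='b' → l++,r--
[1,17] 'x'=='x' → l++,r--
[2,16] 'b'=='b' → l++,r--
[3,15] 'b'=='b' → l++,r--
[4,14] 'y'=='y' → l++,r--
[5,13] 'c'=='c' → l++,r--
[6,12] 'y'=='y' → l++,r--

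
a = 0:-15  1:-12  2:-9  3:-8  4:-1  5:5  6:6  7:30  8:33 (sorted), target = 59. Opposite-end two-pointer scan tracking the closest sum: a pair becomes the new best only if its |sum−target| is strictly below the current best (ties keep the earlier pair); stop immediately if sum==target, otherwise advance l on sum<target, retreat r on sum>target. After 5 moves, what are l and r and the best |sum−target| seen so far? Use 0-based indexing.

[0,8] -15+33=18 d=41 * → l++
[1,8] -12+33=21 d=38 * → l++
[2,8] -9+33=24 d=35 * → l++
[3,8] -8+33=25 d=34 * → l++
[4,8] -1+33=32 d=27 * → l++

l=5, r=8, best |Δ|=27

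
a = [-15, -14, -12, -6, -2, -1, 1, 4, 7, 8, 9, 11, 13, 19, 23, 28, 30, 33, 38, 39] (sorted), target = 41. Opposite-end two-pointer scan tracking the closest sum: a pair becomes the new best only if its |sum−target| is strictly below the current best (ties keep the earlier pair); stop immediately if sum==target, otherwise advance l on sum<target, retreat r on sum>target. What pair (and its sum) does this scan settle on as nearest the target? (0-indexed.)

pair (8, 33) with sum 41 (|Δ|=0)

l=0 r=19: -15+39=24 d=17 *, l++
l=1 r=19: -14+39=25 d=16 *, l++
l=2 r=19: -12+39=27 d=14 *, l++
l=3 r=19: -6+39=33 d=8 *, l++
l=4 r=19: -2+39=37 d=4 *, l++
l=5 r=19: -1+39=38 d=3 *, l++
l=6 r=19: 1+39=40 d=1 *, l++
l=7 r=19: 4+39=43 d=2, r--
l=7 r=18: 4+38=42 d=1, r--
l=7 r=17: 4+33=37 d=4, l++
l=8 r=17: 7+33=40 d=1, l++
l=9 r=17: 8+33=41 d=0 *, stop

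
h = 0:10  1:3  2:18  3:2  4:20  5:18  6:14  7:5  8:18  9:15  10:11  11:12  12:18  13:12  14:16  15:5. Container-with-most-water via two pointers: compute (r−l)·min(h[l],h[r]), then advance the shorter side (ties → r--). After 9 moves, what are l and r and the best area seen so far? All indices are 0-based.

[0,15] min(10,5)*15=75 best=75 * → r--
[0,14] min(10,16)*14=140 best=140 * → l++
[1,14] min(3,16)*13=39 best=140 → l++
[2,14] min(18,16)*12=192 best=192 * → r--
[2,13] min(18,12)*11=132 best=192 → r--
[2,12] min(18,18)*10=180 best=192 → r--
[2,11] min(18,12)*9=108 best=192 → r--
[2,10] min(18,11)*8=88 best=192 → r--
[2,9] min(18,15)*7=105 best=192 → r--

l=2, r=8, best area=192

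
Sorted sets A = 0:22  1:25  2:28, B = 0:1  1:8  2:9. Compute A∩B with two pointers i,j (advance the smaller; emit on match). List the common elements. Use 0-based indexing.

i=0 j=0: 22>1, j++
i=0 j=1: 22>8, j++
i=0 j=2: 22>9, j++

intersection = []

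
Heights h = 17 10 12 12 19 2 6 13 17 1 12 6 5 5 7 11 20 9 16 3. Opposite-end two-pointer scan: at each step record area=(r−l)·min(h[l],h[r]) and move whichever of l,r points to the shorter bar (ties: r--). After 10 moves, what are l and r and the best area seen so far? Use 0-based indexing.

l=0 r=19: min(17,3)*19=57 best=57 *, r--
l=0 r=18: min(17,16)*18=288 best=288 *, r--
l=0 r=17: min(17,9)*17=153 best=288, r--
l=0 r=16: min(17,20)*16=272 best=288, l++
l=1 r=16: min(10,20)*15=150 best=288, l++
l=2 r=16: min(12,20)*14=168 best=288, l++
l=3 r=16: min(12,20)*13=156 best=288, l++
l=4 r=16: min(19,20)*12=228 best=288, l++
l=5 r=16: min(2,20)*11=22 best=288, l++
l=6 r=16: min(6,20)*10=60 best=288, l++

l=7, r=16, best area=288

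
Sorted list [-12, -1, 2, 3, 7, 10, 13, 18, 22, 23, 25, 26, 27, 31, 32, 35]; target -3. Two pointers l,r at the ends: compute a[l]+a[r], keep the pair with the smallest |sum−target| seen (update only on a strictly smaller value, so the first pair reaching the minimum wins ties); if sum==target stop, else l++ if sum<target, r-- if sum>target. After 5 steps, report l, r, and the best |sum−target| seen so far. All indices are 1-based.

l=1, r=11, best |Δ|=17

[1,16] -12+35=23 d=26 * → r--
[1,15] -12+32=20 d=23 * → r--
[1,14] -12+31=19 d=22 * → r--
[1,13] -12+27=15 d=18 * → r--
[1,12] -12+26=14 d=17 * → r--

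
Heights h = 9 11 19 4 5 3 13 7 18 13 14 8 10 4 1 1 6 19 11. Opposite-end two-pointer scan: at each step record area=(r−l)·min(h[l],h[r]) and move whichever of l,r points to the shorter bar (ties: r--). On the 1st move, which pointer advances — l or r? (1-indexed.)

l

[1,19] min(9,11)*18=162 best=162 * → l++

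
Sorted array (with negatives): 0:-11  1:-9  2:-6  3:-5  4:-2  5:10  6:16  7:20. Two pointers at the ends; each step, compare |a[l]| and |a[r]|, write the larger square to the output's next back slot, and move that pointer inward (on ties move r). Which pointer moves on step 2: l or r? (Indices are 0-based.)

l=0 r=7: |-11|<=|20| out[7]=400, r--
l=0 r=6: |-11|<=|16| out[6]=256, r--

r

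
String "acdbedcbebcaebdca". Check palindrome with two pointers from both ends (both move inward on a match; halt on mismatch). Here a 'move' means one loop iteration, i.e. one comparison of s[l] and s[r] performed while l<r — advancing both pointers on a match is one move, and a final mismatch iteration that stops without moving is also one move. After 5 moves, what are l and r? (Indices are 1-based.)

l=6, r=12

[1,17] 'a'=='a' → l++,r--
[2,16] 'c'=='c' → l++,r--
[3,15] 'd'=='d' → l++,r--
[4,14] 'b'=='b' → l++,r--
[5,13] 'e'=='e' → l++,r--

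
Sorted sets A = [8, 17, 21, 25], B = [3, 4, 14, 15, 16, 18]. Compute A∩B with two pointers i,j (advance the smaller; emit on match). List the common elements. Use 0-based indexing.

intersection = []

[i=0,j=0] 8>3 → j++
[i=0,j=1] 8>4 → j++
[i=0,j=2] 8<14 → i++
[i=1,j=2] 17>14 → j++
[i=1,j=3] 17>15 → j++
[i=1,j=4] 17>16 → j++
[i=1,j=5] 17<18 → i++
[i=2,j=5] 21>18 → j++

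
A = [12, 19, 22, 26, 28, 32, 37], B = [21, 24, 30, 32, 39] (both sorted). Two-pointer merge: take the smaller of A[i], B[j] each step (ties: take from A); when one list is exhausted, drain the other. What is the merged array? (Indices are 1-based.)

i=1 j=1: A[i]=12<=B[j]=21 take 12, i++
i=2 j=1: A[i]=19<=B[j]=21 take 19, i++
i=3 j=1: A[i]=22>B[j]=21 take 21, j++
i=3 j=2: A[i]=22<=B[j]=24 take 22, i++
i=4 j=2: A[i]=26>B[j]=24 take 24, j++
i=4 j=3: A[i]=26<=B[j]=30 take 26, i++
i=5 j=3: A[i]=28<=B[j]=30 take 28, i++
i=6 j=3: A[i]=32>B[j]=30 take 30, j++
i=6 j=4: A[i]=32<=B[j]=32 take 32, i++
i=7 j=4: A[i]=37>B[j]=32 take 32, j++
i=7 j=5: A[i]=37<=B[j]=39 take 37, i++
i=8 j=5: A done, take B[j]=39, j++

[12, 19, 21, 22, 24, 26, 28, 30, 32, 32, 37, 39]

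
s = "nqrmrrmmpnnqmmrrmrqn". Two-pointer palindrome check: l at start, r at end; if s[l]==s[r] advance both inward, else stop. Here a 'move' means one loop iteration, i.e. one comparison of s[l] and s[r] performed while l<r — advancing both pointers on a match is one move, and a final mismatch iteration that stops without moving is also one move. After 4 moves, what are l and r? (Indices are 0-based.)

l=4, r=15

[0,19] 'n'=='n' → l++,r--
[1,18] 'q'=='q' → l++,r--
[2,17] 'r'=='r' → l++,r--
[3,16] 'm'=='m' → l++,r--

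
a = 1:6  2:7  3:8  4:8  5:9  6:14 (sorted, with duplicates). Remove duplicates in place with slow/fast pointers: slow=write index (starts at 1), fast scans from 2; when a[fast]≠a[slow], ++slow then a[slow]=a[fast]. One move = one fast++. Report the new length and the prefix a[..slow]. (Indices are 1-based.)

length 5; prefix = [6, 7, 8, 9, 14]

(s=1,f=2) a[fast]=7≠a[slow]=6 write a[2]=7 → slow++,fast++
(s=2,f=3) a[fast]=8≠a[slow]=7 write a[3]=8 → slow++,fast++
(s=3,f=4) a[fast]=8=a[slow] dup → fast++
(s=3,f=5) a[fast]=9≠a[slow]=8 write a[4]=9 → slow++,fast++
(s=4,f=6) a[fast]=14≠a[slow]=9 write a[5]=14 → slow++,fast++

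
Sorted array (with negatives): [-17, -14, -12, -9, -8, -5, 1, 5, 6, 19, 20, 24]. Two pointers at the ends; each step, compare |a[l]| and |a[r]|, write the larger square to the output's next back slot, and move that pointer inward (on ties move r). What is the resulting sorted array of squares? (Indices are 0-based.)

[1, 25, 25, 36, 64, 81, 144, 196, 289, 361, 400, 576]

l=0 r=11: |-17|<=|24| out[11]=576, r--
l=0 r=10: |-17|<=|20| out[10]=400, r--
l=0 r=9: |-17|<=|19| out[9]=361, r--
l=0 r=8: |-17|>|6| out[8]=289, l++
l=1 r=8: |-14|>|6| out[7]=196, l++
l=2 r=8: |-12|>|6| out[6]=144, l++
l=3 r=8: |-9|>|6| out[5]=81, l++
l=4 r=8: |-8|>|6| out[4]=64, l++
l=5 r=8: |-5|<=|6| out[3]=36, r--
l=5 r=7: |-5|<=|5| out[2]=25, r--
l=5 r=6: |-5|>|1| out[1]=25, l++
l=6 r=6: |1|<=|1| out[0]=1, r--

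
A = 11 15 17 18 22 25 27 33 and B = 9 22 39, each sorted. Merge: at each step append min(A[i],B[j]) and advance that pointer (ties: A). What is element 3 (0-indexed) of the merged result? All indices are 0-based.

merged[3] = 17

[i=0,j=0] A[i]=11>B[j]=9 take 9 → j++
[i=0,j=1] A[i]=11<=B[j]=22 take 11 → i++
[i=1,j=1] A[i]=15<=B[j]=22 take 15 → i++
[i=2,j=1] A[i]=17<=B[j]=22 take 17 → i++
[i=3,j=1] A[i]=18<=B[j]=22 take 18 → i++
[i=4,j=1] A[i]=22<=B[j]=22 take 22 → i++
[i=5,j=1] A[i]=25>B[j]=22 take 22 → j++
[i=5,j=2] A[i]=25<=B[j]=39 take 25 → i++
[i=6,j=2] A[i]=27<=B[j]=39 take 27 → i++
[i=7,j=2] A[i]=33<=B[j]=39 take 33 → i++
[i=8,j=2] A done, take B[j]=39 → j++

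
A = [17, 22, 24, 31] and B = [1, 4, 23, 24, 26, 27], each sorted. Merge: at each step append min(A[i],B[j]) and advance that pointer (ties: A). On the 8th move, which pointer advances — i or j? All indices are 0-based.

[i=0,j=0] A[i]=17>B[j]=1 take 1 → j++
[i=0,j=1] A[i]=17>B[j]=4 take 4 → j++
[i=0,j=2] A[i]=17<=B[j]=23 take 17 → i++
[i=1,j=2] A[i]=22<=B[j]=23 take 22 → i++
[i=2,j=2] A[i]=24>B[j]=23 take 23 → j++
[i=2,j=3] A[i]=24<=B[j]=24 take 24 → i++
[i=3,j=3] A[i]=31>B[j]=24 take 24 → j++
[i=3,j=4] A[i]=31>B[j]=26 take 26 → j++

j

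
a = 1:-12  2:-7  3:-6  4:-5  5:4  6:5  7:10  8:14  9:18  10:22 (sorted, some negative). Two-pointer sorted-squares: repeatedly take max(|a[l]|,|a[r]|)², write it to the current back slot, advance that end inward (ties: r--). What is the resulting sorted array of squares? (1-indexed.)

[16, 25, 25, 36, 49, 100, 144, 196, 324, 484]

[1,10] |-12|<=|22| out[10]=484 → r--
[1,9] |-12|<=|18| out[9]=324 → r--
[1,8] |-12|<=|14| out[8]=196 → r--
[1,7] |-12|>|10| out[7]=144 → l++
[2,7] |-7|<=|10| out[6]=100 → r--
[2,6] |-7|>|5| out[5]=49 → l++
[3,6] |-6|>|5| out[4]=36 → l++
[4,6] |-5|<=|5| out[3]=25 → r--
[4,5] |-5|>|4| out[2]=25 → l++
[5,5] |4|<=|4| out[1]=16 → r--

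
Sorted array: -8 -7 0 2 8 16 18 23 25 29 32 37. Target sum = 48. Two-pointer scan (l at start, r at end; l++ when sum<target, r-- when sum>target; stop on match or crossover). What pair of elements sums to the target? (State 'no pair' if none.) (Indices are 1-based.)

(16, 32)

[1,12] -8+37=29 <48 → l++
[2,12] -7+37=30 <48 → l++
[3,12] 0+37=37 <48 → l++
[4,12] 2+37=39 <48 → l++
[5,12] 8+37=45 <48 → l++
[6,12] 16+37=53 >48 → r--
[6,11] 16+32=48 → found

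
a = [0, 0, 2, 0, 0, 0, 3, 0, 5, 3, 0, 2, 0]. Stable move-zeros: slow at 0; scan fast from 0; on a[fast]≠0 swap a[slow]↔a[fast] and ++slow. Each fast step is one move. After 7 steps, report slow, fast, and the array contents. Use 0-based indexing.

slow=2, fast=7, a=[2, 3, 0, 0, 0, 0, 0, 0, 5, 3, 0, 2, 0]

(s=0,f=0) a[fast]=0 → fast++
(s=0,f=1) a[fast]=0 → fast++
(s=0,f=2) a[fast]=2≠0 swap→a[0]=2 → slow++,fast++
(s=1,f=3) a[fast]=0 → fast++
(s=1,f=4) a[fast]=0 → fast++
(s=1,f=5) a[fast]=0 → fast++
(s=1,f=6) a[fast]=3≠0 swap→a[1]=3 → slow++,fast++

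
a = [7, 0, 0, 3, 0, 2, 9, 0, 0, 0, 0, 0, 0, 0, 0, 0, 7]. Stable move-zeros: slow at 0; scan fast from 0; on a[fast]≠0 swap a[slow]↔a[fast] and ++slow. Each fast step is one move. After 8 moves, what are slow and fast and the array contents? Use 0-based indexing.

slow=0 fast=0: a[fast]=7≠0 swap→a[0]=7, slow++,fast++
slow=1 fast=1: a[fast]=0, fast++
slow=1 fast=2: a[fast]=0, fast++
slow=1 fast=3: a[fast]=3≠0 swap→a[1]=3, slow++,fast++
slow=2 fast=4: a[fast]=0, fast++
slow=2 fast=5: a[fast]=2≠0 swap→a[2]=2, slow++,fast++
slow=3 fast=6: a[fast]=9≠0 swap→a[3]=9, slow++,fast++
slow=4 fast=7: a[fast]=0, fast++

slow=4, fast=8, a=[7, 3, 2, 9, 0, 0, 0, 0, 0, 0, 0, 0, 0, 0, 0, 0, 7]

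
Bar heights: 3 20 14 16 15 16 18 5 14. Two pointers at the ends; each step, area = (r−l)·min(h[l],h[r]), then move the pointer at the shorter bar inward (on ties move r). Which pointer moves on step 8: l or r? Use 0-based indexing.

r

l=0 r=8: min(3,14)*8=24 best=24 *, l++
l=1 r=8: min(20,14)*7=98 best=98 *, r--
l=1 r=7: min(20,5)*6=30 best=98, r--
l=1 r=6: min(20,18)*5=90 best=98, r--
l=1 r=5: min(20,16)*4=64 best=98, r--
l=1 r=4: min(20,15)*3=45 best=98, r--
l=1 r=3: min(20,16)*2=32 best=98, r--
l=1 r=2: min(20,14)*1=14 best=98, r--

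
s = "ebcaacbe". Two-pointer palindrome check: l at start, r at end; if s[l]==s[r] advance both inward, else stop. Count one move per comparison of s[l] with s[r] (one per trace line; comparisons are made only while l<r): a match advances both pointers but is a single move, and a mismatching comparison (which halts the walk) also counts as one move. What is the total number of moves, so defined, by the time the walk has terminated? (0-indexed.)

4 moves

[0,7] 'e'=='e' → l++,r--
[1,6] 'b'=='b' → l++,r--
[2,5] 'c'=='c' → l++,r--
[3,4] 'a'=='a' → l++,r--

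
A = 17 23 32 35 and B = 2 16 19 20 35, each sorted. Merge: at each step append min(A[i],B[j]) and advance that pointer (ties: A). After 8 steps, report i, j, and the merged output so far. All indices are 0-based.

i=4, j=4, merged so far=[2, 16, 17, 19, 20, 23, 32, 35]

i=0 j=0: A[i]=17>B[j]=2 take 2, j++
i=0 j=1: A[i]=17>B[j]=16 take 16, j++
i=0 j=2: A[i]=17<=B[j]=19 take 17, i++
i=1 j=2: A[i]=23>B[j]=19 take 19, j++
i=1 j=3: A[i]=23>B[j]=20 take 20, j++
i=1 j=4: A[i]=23<=B[j]=35 take 23, i++
i=2 j=4: A[i]=32<=B[j]=35 take 32, i++
i=3 j=4: A[i]=35<=B[j]=35 take 35, i++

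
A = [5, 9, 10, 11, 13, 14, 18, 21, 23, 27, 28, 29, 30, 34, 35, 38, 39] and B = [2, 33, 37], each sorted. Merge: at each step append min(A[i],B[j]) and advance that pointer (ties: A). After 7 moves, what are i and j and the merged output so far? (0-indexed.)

i=6, j=1, merged so far=[2, 5, 9, 10, 11, 13, 14]

i=0 j=0: A[i]=5>B[j]=2 take 2, j++
i=0 j=1: A[i]=5<=B[j]=33 take 5, i++
i=1 j=1: A[i]=9<=B[j]=33 take 9, i++
i=2 j=1: A[i]=10<=B[j]=33 take 10, i++
i=3 j=1: A[i]=11<=B[j]=33 take 11, i++
i=4 j=1: A[i]=13<=B[j]=33 take 13, i++
i=5 j=1: A[i]=14<=B[j]=33 take 14, i++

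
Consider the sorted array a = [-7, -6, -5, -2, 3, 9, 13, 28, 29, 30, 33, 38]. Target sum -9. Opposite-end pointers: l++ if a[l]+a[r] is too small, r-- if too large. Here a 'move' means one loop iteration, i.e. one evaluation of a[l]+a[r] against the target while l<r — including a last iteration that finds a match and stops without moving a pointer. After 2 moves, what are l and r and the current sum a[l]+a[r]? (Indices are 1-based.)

l=1, r=10, sum=23

[1,12] -7+38=31 >-9 → r--
[1,11] -7+33=26 >-9 → r--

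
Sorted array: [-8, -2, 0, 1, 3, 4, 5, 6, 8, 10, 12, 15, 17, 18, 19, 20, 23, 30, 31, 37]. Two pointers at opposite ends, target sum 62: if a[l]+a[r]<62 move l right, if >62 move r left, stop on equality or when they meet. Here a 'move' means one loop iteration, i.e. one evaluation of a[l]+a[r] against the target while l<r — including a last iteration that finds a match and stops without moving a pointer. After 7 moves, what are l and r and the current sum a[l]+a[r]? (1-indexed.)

l=1 r=20: -8+37=29 <62, l++
l=2 r=20: -2+37=35 <62, l++
l=3 r=20: 0+37=37 <62, l++
l=4 r=20: 1+37=38 <62, l++
l=5 r=20: 3+37=40 <62, l++
l=6 r=20: 4+37=41 <62, l++
l=7 r=20: 5+37=42 <62, l++

l=8, r=20, sum=43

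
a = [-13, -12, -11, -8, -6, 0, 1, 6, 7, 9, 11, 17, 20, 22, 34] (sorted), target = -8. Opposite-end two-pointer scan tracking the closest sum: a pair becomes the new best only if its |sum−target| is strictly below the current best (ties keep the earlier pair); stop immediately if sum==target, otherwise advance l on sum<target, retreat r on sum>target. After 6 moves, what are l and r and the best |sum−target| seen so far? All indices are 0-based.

l=0, r=8, best |Δ|=4

[0,14] -13+34=21 d=29 * → r--
[0,13] -13+22=9 d=17 * → r--
[0,12] -13+20=7 d=15 * → r--
[0,11] -13+17=4 d=12 * → r--
[0,10] -13+11=-2 d=6 * → r--
[0,9] -13+9=-4 d=4 * → r--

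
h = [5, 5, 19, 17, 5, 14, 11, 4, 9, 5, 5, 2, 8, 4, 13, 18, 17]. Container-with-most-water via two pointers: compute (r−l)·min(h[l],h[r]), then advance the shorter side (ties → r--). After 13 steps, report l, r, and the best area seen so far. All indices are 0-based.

[0,16] min(5,17)*16=80 best=80 * → l++
[1,16] min(5,17)*15=75 best=80 → l++
[2,16] min(19,17)*14=238 best=238 * → r--
[2,15] min(19,18)*13=234 best=238 → r--
[2,14] min(19,13)*12=156 best=238 → r--
[2,13] min(19,4)*11=44 best=238 → r--
[2,12] min(19,8)*10=80 best=238 → r--
[2,11] min(19,2)*9=18 best=238 → r--
[2,10] min(19,5)*8=40 best=238 → r--
[2,9] min(19,5)*7=35 best=238 → r--
[2,8] min(19,9)*6=54 best=238 → r--
[2,7] min(19,4)*5=20 best=238 → r--
[2,6] min(19,11)*4=44 best=238 → r--

l=2, r=5, best area=238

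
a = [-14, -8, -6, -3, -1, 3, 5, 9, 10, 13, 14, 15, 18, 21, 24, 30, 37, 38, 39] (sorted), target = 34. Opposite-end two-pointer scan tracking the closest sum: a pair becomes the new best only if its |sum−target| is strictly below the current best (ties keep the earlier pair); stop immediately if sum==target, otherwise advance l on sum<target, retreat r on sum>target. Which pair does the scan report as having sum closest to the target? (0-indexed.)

l=0 r=18: -14+39=25 d=9 *, l++
l=1 r=18: -8+39=31 d=3 *, l++
l=2 r=18: -6+39=33 d=1 *, l++
l=3 r=18: -3+39=36 d=2, r--
l=3 r=17: -3+38=35 d=1, r--
l=3 r=16: -3+37=34 d=0 *, stop

pair (-3, 37) with sum 34 (|Δ|=0)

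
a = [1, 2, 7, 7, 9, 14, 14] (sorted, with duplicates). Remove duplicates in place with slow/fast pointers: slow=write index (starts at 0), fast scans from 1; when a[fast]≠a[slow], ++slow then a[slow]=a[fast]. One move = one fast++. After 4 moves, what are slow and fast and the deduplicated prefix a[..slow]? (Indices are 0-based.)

slow=0 fast=1: a[fast]=2≠a[slow]=1 write a[1]=2, slow++,fast++
slow=1 fast=2: a[fast]=7≠a[slow]=2 write a[2]=7, slow++,fast++
slow=2 fast=3: a[fast]=7=a[slow] dup, fast++
slow=2 fast=4: a[fast]=9≠a[slow]=7 write a[3]=9, slow++,fast++

slow=3, fast=5, prefix=[1, 2, 7, 9]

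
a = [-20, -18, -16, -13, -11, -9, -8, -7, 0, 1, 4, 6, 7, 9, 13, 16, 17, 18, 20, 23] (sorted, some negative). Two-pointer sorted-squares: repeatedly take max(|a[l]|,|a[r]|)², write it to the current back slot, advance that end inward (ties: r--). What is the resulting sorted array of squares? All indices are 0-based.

[0, 1, 16, 36, 49, 49, 64, 81, 81, 121, 169, 169, 256, 256, 289, 324, 324, 400, 400, 529]

[0,19] |-20|<=|23| out[19]=529 → r--
[0,18] |-20|<=|20| out[18]=400 → r--
[0,17] |-20|>|18| out[17]=400 → l++
[1,17] |-18|<=|18| out[16]=324 → r--
[1,16] |-18|>|17| out[15]=324 → l++
[2,16] |-16|<=|17| out[14]=289 → r--
[2,15] |-16|<=|16| out[13]=256 → r--
[2,14] |-16|>|13| out[12]=256 → l++
[3,14] |-13|<=|13| out[11]=169 → r--
[3,13] |-13|>|9| out[10]=169 → l++
[4,13] |-11|>|9| out[9]=121 → l++
[5,13] |-9|<=|9| out[8]=81 → r--
[5,12] |-9|>|7| out[7]=81 → l++
[6,12] |-8|>|7| out[6]=64 → l++
[7,12] |-7|<=|7| out[5]=49 → r--
[7,11] |-7|>|6| out[4]=49 → l++
[8,11] |0|<=|6| out[3]=36 → r--
[8,10] |0|<=|4| out[2]=16 → r--
[8,9] |0|<=|1| out[1]=1 → r--
[8,8] |0|<=|0| out[0]=0 → r--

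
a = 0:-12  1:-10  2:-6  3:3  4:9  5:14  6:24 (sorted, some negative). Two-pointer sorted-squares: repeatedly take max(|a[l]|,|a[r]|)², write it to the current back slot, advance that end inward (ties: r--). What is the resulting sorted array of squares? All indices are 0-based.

[9, 36, 81, 100, 144, 196, 576]

[0,6] |-12|<=|24| out[6]=576 → r--
[0,5] |-12|<=|14| out[5]=196 → r--
[0,4] |-12|>|9| out[4]=144 → l++
[1,4] |-10|>|9| out[3]=100 → l++
[2,4] |-6|<=|9| out[2]=81 → r--
[2,3] |-6|>|3| out[1]=36 → l++
[3,3] |3|<=|3| out[0]=9 → r--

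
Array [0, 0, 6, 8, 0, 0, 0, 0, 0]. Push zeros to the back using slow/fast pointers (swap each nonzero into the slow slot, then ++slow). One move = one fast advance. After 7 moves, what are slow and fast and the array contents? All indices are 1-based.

(s=1,f=1) a[fast]=0 → fast++
(s=1,f=2) a[fast]=0 → fast++
(s=1,f=3) a[fast]=6≠0 swap→a[1]=6 → slow++,fast++
(s=2,f=4) a[fast]=8≠0 swap→a[2]=8 → slow++,fast++
(s=3,f=5) a[fast]=0 → fast++
(s=3,f=6) a[fast]=0 → fast++
(s=3,f=7) a[fast]=0 → fast++

slow=3, fast=8, a=[6, 8, 0, 0, 0, 0, 0, 0, 0]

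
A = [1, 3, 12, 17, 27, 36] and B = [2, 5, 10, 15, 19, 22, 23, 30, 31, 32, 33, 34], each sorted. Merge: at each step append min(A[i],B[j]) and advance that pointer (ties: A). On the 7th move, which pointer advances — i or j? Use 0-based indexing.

j

i=0 j=0: A[i]=1<=B[j]=2 take 1, i++
i=1 j=0: A[i]=3>B[j]=2 take 2, j++
i=1 j=1: A[i]=3<=B[j]=5 take 3, i++
i=2 j=1: A[i]=12>B[j]=5 take 5, j++
i=2 j=2: A[i]=12>B[j]=10 take 10, j++
i=2 j=3: A[i]=12<=B[j]=15 take 12, i++
i=3 j=3: A[i]=17>B[j]=15 take 15, j++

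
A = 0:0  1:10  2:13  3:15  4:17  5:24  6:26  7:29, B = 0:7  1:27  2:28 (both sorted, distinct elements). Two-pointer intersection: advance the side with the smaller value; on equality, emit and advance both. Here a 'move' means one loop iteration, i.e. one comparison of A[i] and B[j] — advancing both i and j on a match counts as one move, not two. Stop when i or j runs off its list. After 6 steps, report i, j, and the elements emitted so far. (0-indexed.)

i=5, j=1, emitted=[]

[i=0,j=0] 0<7 → i++
[i=1,j=0] 10>7 → j++
[i=1,j=1] 10<27 → i++
[i=2,j=1] 13<27 → i++
[i=3,j=1] 15<27 → i++
[i=4,j=1] 17<27 → i++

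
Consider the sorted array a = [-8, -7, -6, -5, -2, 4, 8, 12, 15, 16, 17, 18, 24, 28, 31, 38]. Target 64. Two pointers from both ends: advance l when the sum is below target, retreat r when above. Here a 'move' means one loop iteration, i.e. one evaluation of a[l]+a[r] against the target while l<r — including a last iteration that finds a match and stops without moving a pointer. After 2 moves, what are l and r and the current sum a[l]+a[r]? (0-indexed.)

l=2, r=15, sum=32

[0,15] -8+38=30 <64 → l++
[1,15] -7+38=31 <64 → l++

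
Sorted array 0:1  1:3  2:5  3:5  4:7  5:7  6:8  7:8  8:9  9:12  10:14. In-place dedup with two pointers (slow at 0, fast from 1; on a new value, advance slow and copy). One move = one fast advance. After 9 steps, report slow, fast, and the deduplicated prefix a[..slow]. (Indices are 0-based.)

slow=0 fast=1: a[fast]=3≠a[slow]=1 write a[1]=3, slow++,fast++
slow=1 fast=2: a[fast]=5≠a[slow]=3 write a[2]=5, slow++,fast++
slow=2 fast=3: a[fast]=5=a[slow] dup, fast++
slow=2 fast=4: a[fast]=7≠a[slow]=5 write a[3]=7, slow++,fast++
slow=3 fast=5: a[fast]=7=a[slow] dup, fast++
slow=3 fast=6: a[fast]=8≠a[slow]=7 write a[4]=8, slow++,fast++
slow=4 fast=7: a[fast]=8=a[slow] dup, fast++
slow=4 fast=8: a[fast]=9≠a[slow]=8 write a[5]=9, slow++,fast++
slow=5 fast=9: a[fast]=12≠a[slow]=9 write a[6]=12, slow++,fast++

slow=6, fast=10, prefix=[1, 3, 5, 7, 8, 9, 12]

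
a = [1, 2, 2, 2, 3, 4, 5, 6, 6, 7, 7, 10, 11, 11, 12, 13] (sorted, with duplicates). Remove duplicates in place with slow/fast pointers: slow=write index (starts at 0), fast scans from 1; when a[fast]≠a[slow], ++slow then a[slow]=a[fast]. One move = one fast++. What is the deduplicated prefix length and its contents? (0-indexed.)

slow=0 fast=1: a[fast]=2≠a[slow]=1 write a[1]=2, slow++,fast++
slow=1 fast=2: a[fast]=2=a[slow] dup, fast++
slow=1 fast=3: a[fast]=2=a[slow] dup, fast++
slow=1 fast=4: a[fast]=3≠a[slow]=2 write a[2]=3, slow++,fast++
slow=2 fast=5: a[fast]=4≠a[slow]=3 write a[3]=4, slow++,fast++
slow=3 fast=6: a[fast]=5≠a[slow]=4 write a[4]=5, slow++,fast++
slow=4 fast=7: a[fast]=6≠a[slow]=5 write a[5]=6, slow++,fast++
slow=5 fast=8: a[fast]=6=a[slow] dup, fast++
slow=5 fast=9: a[fast]=7≠a[slow]=6 write a[6]=7, slow++,fast++
slow=6 fast=10: a[fast]=7=a[slow] dup, fast++
slow=6 fast=11: a[fast]=10≠a[slow]=7 write a[7]=10, slow++,fast++
slow=7 fast=12: a[fast]=11≠a[slow]=10 write a[8]=11, slow++,fast++
slow=8 fast=13: a[fast]=11=a[slow] dup, fast++
slow=8 fast=14: a[fast]=12≠a[slow]=11 write a[9]=12, slow++,fast++
slow=9 fast=15: a[fast]=13≠a[slow]=12 write a[10]=13, slow++,fast++

length 11; prefix = [1, 2, 3, 4, 5, 6, 7, 10, 11, 12, 13]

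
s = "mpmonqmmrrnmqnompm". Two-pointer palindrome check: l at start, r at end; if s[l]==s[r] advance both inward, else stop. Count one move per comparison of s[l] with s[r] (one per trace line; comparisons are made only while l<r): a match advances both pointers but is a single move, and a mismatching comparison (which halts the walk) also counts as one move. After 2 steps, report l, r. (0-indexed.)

l=2, r=15

[0,17] 'm'=='m' → l++,r--
[1,16] 'p'=='p' → l++,r--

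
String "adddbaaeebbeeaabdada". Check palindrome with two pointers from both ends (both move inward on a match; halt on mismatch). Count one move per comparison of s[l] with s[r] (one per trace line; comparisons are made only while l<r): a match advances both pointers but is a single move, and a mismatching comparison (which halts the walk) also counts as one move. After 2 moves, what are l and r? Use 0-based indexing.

l=2, r=17

l=0 r=19: 'a'=='a', l++,r--
l=1 r=18: 'd'=='d', l++,r--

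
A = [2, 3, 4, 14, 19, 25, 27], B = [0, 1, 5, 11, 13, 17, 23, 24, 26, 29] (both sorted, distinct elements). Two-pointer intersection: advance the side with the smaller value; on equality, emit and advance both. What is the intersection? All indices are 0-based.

[i=0,j=0] 2>0 → j++
[i=0,j=1] 2>1 → j++
[i=0,j=2] 2<5 → i++
[i=1,j=2] 3<5 → i++
[i=2,j=2] 4<5 → i++
[i=3,j=2] 14>5 → j++
[i=3,j=3] 14>11 → j++
[i=3,j=4] 14>13 → j++
[i=3,j=5] 14<17 → i++
[i=4,j=5] 19>17 → j++
[i=4,j=6] 19<23 → i++
[i=5,j=6] 25>23 → j++
[i=5,j=7] 25>24 → j++
[i=5,j=8] 25<26 → i++
[i=6,j=8] 27>26 → j++
[i=6,j=9] 27<29 → i++

intersection = []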